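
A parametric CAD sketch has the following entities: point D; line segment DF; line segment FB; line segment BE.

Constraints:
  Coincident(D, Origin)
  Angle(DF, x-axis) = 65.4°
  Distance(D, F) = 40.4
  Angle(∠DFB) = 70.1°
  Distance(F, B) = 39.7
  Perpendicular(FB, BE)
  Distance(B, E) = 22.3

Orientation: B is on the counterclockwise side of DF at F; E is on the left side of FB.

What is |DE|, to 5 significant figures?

30.322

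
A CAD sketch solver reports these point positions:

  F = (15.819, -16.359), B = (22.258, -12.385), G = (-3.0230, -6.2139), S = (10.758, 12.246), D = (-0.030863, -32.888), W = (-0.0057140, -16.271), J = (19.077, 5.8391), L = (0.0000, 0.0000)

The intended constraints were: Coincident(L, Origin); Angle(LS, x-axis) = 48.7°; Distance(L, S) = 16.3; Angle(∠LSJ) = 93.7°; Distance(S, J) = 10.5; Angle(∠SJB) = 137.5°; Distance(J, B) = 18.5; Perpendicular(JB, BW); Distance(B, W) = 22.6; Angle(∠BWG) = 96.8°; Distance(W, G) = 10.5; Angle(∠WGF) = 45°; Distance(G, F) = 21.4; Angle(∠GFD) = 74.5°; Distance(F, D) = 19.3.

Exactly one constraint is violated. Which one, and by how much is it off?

Distance(F, D) = 19.3 — off by 3.60.

L = (0.00, 0.00) ✓; LS at 48.70° ✓; |LS| = 16.30 ✓; ∠LSJ = 93.70° ✓; |SJ| = 10.50 ✓; ∠SJB = 137.5° ✓; |JB| = 18.50 ✓; ∠(JB, BW) = 90.00° ✓; |BW| = 22.60 ✓; ∠BWG = 96.80° ✓; |WG| = 10.50 ✓; ∠WGF = 45.00° ✓; |GF| = 21.40 ✓; ∠GFD = 74.50° ✓; |FD| = 22.90 ✗.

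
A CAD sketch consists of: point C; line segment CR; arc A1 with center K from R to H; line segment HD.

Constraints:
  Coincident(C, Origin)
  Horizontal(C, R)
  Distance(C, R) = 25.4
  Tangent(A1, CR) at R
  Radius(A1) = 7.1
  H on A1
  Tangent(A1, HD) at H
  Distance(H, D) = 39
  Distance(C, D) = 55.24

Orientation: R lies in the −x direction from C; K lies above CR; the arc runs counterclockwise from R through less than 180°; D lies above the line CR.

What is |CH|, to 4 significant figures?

20.73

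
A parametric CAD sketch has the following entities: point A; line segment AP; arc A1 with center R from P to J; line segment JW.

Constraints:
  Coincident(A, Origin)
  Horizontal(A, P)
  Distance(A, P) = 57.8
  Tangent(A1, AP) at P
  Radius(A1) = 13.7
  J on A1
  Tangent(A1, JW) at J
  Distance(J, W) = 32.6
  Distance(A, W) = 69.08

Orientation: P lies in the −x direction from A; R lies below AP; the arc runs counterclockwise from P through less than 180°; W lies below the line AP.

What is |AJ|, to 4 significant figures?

72.22

Checks: |RJ| = 13.70 ✓; ∠(RJ, JW) = 90.00° ✓; |JW| = 32.60 ✓; |AW| = 69.08 ✓.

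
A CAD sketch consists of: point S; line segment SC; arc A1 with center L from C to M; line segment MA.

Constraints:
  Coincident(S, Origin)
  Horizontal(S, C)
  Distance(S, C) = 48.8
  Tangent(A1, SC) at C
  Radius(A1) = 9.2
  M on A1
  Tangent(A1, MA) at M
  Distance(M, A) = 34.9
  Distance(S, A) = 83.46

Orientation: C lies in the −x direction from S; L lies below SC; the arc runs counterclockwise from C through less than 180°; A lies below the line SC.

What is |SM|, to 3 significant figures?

56.2

S is at the origin; S and C share the same y with |SC| = 48.8 and C on the −x side, so C = (-48.8, 0.00). The tangent condition forces LC to be normal to SC, so L = C + (0, -9.2) = (-48.8, -9.20). Since LM ⟂ MA (tangency), |LA| = √(9.2² + 34.9²) = 36.1 regardless of where M sits on A1. So A lies on both circle(S, 83.46) and circle(L, 36.1); the below-SC intersection is A = (-77.4, -31.2). M is the foot of the tangent from A: M = (-56.1, -3.58).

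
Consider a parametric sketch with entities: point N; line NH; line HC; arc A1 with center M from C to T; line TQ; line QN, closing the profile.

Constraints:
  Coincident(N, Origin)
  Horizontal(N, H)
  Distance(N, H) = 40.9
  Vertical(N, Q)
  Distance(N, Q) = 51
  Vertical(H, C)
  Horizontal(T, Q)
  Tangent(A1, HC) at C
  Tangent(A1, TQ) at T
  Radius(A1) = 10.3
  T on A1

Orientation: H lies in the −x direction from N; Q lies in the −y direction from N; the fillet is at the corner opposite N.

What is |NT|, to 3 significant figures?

59.5

The virtual corner opposite N is at (-40.9, -51.0). A1 meets HC tangentially, so MC is at right angles to HC and tangency of A1 to TQ means the radius MT is perpendicular to TQ, with radius 10.3, so the center M sits 10.3 in from both sides at M = (-30.6, -40.7). That places the tangent points at C = (-40.9, -40.7) on HC and T = (-30.6, -51.0) on TQ. Then |NT| = |T − N| = 59.5.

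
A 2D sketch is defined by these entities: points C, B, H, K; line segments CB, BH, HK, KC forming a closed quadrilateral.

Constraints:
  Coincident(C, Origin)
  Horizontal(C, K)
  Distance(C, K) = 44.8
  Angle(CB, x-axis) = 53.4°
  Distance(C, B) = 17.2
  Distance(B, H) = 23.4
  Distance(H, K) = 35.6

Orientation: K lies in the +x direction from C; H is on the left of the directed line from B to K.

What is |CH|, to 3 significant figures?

40.5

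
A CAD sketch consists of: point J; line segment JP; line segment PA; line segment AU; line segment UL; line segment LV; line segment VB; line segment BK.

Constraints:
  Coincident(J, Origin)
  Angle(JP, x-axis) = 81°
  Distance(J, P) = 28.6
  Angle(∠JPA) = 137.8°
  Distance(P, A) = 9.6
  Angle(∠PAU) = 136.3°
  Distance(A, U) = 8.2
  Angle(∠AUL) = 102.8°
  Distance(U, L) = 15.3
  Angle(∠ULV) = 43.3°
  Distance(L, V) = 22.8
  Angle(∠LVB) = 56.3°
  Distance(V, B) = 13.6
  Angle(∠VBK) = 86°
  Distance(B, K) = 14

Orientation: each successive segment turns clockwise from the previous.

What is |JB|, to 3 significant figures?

40.7

∠ULV = 43.3° gives LV at 141° from the x-axis; with |LV| = 22.8, V = (4.46, 32.7). ∠LVB = 56.3° gives VB at 17.5° from the x-axis; with |VB| = 13.6, B = (17.4, 36.8). Then |JB| = |B − J| = 40.7.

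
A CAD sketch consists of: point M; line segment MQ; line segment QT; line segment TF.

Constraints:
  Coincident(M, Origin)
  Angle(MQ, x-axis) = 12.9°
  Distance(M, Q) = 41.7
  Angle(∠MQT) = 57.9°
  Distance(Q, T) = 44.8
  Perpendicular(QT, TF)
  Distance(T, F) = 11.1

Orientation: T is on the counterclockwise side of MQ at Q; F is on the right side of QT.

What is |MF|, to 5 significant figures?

51.652

M is at the origin; MQ runs at 12.9° with length 41.7, so Q = 41.7·(cos 12.9°, sin 12.9°) = (40.648, 9.3095). ∠MQT = 57.9°, so QT runs at 12.9° + (180° − 57.9°) = 135.00° from the x-axis; with |QT| = 44.8, T = Q + 44.8·(cos 135.00°, sin 135.00°) = (8.9692, 40.988). QT is perpendicular to TF; with |TF| = 11.1 on the right of QT, F = T + 11.1·(0.70711, 0.70711) = (16.818, 48.837). Then |MF| = |F − M| = 51.652.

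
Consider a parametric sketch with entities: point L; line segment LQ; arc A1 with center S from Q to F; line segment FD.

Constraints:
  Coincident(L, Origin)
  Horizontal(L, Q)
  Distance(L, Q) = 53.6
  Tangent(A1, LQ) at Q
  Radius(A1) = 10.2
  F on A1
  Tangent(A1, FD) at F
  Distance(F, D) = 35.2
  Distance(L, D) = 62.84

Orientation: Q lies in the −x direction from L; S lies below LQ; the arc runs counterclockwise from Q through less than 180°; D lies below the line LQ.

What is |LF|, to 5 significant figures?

64.162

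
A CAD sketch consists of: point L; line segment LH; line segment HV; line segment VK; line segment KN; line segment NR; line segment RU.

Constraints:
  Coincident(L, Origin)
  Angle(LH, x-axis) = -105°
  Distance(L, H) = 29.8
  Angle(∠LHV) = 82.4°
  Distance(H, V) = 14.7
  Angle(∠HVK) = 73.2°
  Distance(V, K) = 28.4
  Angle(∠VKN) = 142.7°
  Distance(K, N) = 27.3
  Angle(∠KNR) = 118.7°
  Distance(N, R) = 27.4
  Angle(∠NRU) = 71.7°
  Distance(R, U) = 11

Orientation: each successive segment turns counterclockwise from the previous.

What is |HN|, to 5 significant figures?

45.934

L is at the origin; LH runs at -105.0° with length 29.8, so H = (-7.7128, -28.785). ∠LHV = 82.4° gives HV at -7.4000° from the x-axis; with |HV| = 14.7, V = (6.8648, -30.678). ∠HVK = 73.2° gives VK at 99.400° from the x-axis; with |VK| = 28.4, K = (2.2263, -2.6592). ∠VKN = 142.7° gives KN at 136.70° from the x-axis; with |KN| = 27.3, N = (-17.642, 16.064). Then |HN| = |N − H| = 45.934.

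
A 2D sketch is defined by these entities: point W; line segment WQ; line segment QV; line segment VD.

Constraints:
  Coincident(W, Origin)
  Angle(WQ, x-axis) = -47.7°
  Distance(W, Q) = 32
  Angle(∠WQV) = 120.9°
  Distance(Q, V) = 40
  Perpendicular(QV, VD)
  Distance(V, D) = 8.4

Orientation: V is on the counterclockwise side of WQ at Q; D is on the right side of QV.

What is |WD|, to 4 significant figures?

66.86

W is at the origin; WQ runs at -47.7° with length 32.0, so Q = 32.0·(cos -47.7°, sin -47.7°) = (21.54, -23.67). ∠WQV = 120.9°, so QV runs at -47.7° + (180° − 120.9°) = 11.40° from the x-axis; with |QV| = 40.0, V = Q + 40.0·(cos 11.40°, sin 11.40°) = (60.75, -15.76). QV is perpendicular to VD; with |VD| = 8.4 on the right of QV, D = V + 8.4·(0.1977, -0.9803) = (62.41, -24.00). Then |WD| = |D − W| = 66.86.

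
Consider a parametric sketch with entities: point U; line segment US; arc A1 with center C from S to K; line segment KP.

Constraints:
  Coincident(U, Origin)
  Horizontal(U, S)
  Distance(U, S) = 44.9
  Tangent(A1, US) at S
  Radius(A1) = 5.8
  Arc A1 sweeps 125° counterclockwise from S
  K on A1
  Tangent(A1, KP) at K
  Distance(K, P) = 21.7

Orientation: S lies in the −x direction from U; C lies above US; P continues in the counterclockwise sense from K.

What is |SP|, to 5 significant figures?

27.981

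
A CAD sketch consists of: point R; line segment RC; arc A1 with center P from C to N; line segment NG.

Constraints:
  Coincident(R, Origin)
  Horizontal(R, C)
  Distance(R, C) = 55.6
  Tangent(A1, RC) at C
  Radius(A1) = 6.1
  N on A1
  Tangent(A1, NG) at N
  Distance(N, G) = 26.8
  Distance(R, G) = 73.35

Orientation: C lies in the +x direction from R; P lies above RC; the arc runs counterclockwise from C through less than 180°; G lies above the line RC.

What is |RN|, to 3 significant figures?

61.8

R is at the origin; R and C share the same y with |RC| = 55.6 and C on the +x side, so C = (55.6, 0.00). A1 meets RC tangentially, so PC is at right angles to RC, so P = C + (0, 6.1) = (55.6, 6.10). Since PN ⟂ NG (tangency), |PG| = √(6.1² + 26.8²) = 27.5 regardless of where N sits on A1. So G lies on both circle(R, 73.35) and circle(P, 27.5); the above-RC intersection is G = (66.3, 31.4). N is the foot of the tangent from G: N = (61.6, 5.04).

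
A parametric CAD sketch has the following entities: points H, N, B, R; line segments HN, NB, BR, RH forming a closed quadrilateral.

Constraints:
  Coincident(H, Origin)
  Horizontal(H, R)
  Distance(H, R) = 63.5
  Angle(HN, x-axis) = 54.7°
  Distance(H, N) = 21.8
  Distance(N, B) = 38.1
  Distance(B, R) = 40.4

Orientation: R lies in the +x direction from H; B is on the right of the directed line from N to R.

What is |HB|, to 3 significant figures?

32.2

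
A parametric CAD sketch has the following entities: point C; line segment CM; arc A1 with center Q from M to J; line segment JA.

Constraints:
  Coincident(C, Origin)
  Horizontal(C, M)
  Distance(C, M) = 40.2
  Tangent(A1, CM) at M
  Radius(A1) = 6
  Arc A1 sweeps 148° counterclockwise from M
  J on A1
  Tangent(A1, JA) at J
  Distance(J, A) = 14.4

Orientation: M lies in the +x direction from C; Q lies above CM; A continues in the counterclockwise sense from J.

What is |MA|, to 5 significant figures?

20.784

C is at the origin; CM is horizontal with |CM| = 40.2 and M on the +x side, so M = (40.200, 0.0000). Since A1 is tangent to CM there, QM ⟂ CM, so Q = M + (0, 6) = (40.200, 6.0000). On A1, M sits at bearing -90° from Q; a 148° counterclockwise sweep puts J at bearing 58°, so J = Q + 6.0·(cos 58°, sin 58°) = (43.380, 11.088). A1 meets JA tangentially, so QJ is at right angles to JA, so JA runs along (−sin 58°, cos 58°); with |JA| = 14.4, A = (31.168, 18.719). Then |MA| = |A − M| = 20.784.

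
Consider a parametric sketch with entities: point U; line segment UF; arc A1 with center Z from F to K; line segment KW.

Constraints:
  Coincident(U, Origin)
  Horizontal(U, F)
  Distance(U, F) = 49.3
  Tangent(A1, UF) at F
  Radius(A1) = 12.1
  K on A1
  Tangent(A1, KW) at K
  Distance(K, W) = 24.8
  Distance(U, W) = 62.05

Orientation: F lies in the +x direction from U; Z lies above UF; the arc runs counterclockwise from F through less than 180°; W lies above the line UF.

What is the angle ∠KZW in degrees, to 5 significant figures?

63.992°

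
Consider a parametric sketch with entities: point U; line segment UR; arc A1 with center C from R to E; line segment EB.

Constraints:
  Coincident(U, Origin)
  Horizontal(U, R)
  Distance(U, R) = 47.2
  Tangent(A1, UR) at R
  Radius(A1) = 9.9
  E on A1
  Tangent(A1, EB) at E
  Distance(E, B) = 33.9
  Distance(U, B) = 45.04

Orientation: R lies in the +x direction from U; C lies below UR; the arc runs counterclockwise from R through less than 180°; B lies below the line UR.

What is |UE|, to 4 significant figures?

38.54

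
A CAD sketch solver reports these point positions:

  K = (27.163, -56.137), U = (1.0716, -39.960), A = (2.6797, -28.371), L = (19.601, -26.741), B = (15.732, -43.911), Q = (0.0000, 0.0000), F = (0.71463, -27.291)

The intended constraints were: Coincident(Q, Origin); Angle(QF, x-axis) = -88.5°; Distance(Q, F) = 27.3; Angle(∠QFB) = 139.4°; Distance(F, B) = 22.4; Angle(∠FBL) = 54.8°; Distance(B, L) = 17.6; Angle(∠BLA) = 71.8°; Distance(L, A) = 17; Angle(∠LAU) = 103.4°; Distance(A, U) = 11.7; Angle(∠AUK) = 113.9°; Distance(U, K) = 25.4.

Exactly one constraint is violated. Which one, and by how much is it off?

Distance(U, K) = 25.4 — off by 5.30.

Q = (0.00, 0.00) ✓; QF at -88.50° ✓; |QF| = 27.30 ✓; ∠QFB = 139.4° ✓; |FB| = 22.40 ✓; ∠FBL = 54.80° ✓; |BL| = 17.60 ✓; ∠BLA = 71.80° ✓; |LA| = 17.00 ✓; ∠LAU = 103.4° ✓; |AU| = 11.70 ✓; ∠AUK = 113.9° ✓; |UK| = 30.70 ✗.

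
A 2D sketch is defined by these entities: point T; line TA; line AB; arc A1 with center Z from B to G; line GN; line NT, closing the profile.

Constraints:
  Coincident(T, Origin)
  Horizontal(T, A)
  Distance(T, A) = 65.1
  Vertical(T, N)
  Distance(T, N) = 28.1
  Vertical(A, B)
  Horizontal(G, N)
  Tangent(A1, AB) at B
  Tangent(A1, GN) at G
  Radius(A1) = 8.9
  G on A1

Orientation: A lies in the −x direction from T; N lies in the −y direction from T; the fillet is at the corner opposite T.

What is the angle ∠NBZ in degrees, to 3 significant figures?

7.78°

T is at the origin; T and A share the same y with |TA| = 65.1 and A on the −x side, so A = (-65.1, 0.00). T and N share the same x with |TN| = 28.1 and N on the −y side, so N = (0.00, -28.1). The virtual corner opposite T is at (-65.1, -28.1). Since A1 is tangent to AB there, ZB ⟂ AB and the tangent condition forces ZG to be normal to GN, with radius 8.9, so the center Z sits 8.9 in from both sides at Z = (-56.2, -19.2). That places the tangent points at B = (-65.1, -19.2) on AB and G = (-56.2, -28.1) on GN. Then cos ∠NBZ = BN·BZ / (|BN||BZ|), giving 7.78°.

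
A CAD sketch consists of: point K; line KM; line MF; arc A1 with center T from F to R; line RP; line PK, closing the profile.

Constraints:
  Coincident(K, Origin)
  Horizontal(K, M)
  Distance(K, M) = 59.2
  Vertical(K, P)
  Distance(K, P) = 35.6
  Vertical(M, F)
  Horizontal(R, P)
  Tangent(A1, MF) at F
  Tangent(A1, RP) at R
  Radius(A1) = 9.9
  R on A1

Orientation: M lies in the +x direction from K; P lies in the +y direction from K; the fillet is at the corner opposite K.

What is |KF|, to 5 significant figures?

64.538

K is at the origin; KM is horizontal with |KM| = 59.2 and M on the +x side, so M = (59.200, 0.0000). K and P share the same x with |KP| = 35.6 and P on the +y side, so P = (0.0000, 35.600). The virtual corner opposite K is at (59.200, 35.600). Since A1 is tangent to MF there, TF ⟂ MF and the tangent condition forces TR to be normal to RP, with radius 9.9, so the center T sits 9.9 in from both sides at T = (49.300, 25.700). That places the tangent points at F = (59.200, 25.700) on MF and R = (49.300, 35.600) on RP. Then |KF| = |F − K| = 64.538.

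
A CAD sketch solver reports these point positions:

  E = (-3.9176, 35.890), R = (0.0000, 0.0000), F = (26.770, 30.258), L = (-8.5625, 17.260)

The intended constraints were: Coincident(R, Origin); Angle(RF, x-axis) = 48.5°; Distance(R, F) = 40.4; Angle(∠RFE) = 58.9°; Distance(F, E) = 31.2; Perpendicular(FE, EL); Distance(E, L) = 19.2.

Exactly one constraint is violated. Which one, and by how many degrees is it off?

Perpendicular(FE, EL) — off by 3.60°.

R = (0.00, 0.00) ✓; RF at 48.50° ✓; |RF| = 40.40 ✓; ∠RFE = 58.90° ✓; |FE| = 31.20 ✓; ∠(FE, EL) = 86.40° ✗; |EL| = 19.20 ✓.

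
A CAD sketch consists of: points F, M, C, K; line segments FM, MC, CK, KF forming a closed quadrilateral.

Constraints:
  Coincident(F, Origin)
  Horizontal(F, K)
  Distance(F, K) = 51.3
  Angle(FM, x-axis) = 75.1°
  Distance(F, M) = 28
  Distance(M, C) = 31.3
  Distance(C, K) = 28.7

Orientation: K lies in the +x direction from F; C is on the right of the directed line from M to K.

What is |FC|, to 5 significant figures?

22.601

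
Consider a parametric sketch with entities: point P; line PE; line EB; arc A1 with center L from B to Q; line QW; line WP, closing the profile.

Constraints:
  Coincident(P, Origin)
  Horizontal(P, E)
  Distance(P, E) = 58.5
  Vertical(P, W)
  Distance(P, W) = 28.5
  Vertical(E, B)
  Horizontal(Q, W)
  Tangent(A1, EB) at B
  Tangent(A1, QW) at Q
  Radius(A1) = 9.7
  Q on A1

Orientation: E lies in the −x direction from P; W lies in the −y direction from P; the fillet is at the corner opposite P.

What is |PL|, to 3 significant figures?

52.3

P is at the origin; P and E share the same y with |PE| = 58.5 and E on the −x side, so E = (-58.5, 0.00). P and W share the same x with |PW| = 28.5 and W on the −y side, so W = (0.00, -28.5). The virtual corner opposite P is at (-58.5, -28.5). A1 meets EB tangentially, so LB is at right angles to EB and tangency of A1 to QW means the radius LQ is perpendicular to QW, with radius 9.7, so the center L sits 9.7 in from both sides at L = (-48.8, -18.8). Then |PL| = |L − P| = 52.3.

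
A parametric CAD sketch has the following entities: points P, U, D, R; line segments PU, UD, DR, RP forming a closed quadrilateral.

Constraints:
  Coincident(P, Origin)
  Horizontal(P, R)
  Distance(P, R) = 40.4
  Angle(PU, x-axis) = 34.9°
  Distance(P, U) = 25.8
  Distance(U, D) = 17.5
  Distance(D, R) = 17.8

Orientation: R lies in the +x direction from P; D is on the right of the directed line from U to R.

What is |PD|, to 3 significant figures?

23.0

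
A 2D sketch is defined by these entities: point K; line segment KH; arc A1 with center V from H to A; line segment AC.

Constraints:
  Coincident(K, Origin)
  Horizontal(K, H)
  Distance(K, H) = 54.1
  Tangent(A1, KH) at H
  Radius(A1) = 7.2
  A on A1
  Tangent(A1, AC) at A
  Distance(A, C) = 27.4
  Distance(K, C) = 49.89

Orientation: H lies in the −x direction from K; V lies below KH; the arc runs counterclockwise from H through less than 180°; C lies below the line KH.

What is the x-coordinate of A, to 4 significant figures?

-59.01

Checks: K = (0.00, 0.00) ✓; ∠(VH, HK) = 90.00° ✓; |VH| = 7.200 ✓; |VA| = 7.200 ✓; ∠(VA, AC) = 90.00° ✓; |AC| = 27.40 ✓; |KC| = 49.89 ✓.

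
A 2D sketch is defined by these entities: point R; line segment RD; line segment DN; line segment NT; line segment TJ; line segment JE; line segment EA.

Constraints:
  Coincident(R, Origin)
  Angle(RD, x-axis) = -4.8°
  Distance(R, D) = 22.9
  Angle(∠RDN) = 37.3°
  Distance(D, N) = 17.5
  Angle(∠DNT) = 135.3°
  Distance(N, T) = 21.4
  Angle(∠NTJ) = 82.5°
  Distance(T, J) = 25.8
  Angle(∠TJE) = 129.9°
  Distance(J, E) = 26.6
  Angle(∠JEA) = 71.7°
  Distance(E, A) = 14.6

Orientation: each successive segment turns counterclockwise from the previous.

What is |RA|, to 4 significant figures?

24.48

R is at the origin; RD runs at -4.8° with length 22.9, so D = (22.82, -1.916). ∠RDN = 37.3° gives DN at 137.9° from the x-axis; with |DN| = 17.5, N = (9.835, 9.816). ∠DNT = 135.3° gives NT at -177.4° from the x-axis; with |NT| = 21.4, T = (-11.54, 8.845). ∠NTJ = 82.5° gives TJ at -79.90° from the x-axis; with |TJ| = 25.8, J = (-7.018, -16.55). ∠TJE = 129.9° gives JE at -29.80° from the x-axis; with |JE| = 26.6, E = (16.06, -29.77). ∠JEA = 71.7° gives EA at 78.50° from the x-axis; with |EA| = 14.6, A = (18.97, -15.47). Then |RA| = |A − R| = 24.48.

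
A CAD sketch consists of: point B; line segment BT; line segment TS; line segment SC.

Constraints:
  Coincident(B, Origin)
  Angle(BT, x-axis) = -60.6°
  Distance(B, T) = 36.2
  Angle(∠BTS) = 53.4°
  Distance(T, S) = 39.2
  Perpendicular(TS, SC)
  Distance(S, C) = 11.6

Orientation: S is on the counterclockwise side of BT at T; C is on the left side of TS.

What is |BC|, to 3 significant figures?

24.8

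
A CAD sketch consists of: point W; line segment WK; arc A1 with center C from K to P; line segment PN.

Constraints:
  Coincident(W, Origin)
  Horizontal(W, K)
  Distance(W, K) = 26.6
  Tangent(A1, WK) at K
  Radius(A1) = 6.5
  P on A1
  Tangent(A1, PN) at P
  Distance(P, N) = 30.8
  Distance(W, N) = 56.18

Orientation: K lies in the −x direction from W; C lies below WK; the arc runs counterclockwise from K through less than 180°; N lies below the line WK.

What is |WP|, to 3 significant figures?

32.4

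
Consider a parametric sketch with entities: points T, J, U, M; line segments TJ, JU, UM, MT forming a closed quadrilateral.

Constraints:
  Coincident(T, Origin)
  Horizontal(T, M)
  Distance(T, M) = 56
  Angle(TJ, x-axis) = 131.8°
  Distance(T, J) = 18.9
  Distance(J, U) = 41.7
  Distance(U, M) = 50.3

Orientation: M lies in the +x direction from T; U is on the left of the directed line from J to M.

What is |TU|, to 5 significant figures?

43.267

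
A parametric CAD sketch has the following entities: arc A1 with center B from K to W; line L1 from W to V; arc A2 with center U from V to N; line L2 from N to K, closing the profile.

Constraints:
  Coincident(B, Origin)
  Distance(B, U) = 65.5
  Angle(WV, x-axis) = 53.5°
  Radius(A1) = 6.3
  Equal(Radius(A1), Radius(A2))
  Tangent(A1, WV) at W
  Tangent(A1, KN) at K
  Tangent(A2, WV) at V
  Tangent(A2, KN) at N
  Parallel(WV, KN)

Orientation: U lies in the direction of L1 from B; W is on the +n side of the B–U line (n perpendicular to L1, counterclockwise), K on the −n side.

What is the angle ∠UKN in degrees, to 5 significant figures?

5.4940°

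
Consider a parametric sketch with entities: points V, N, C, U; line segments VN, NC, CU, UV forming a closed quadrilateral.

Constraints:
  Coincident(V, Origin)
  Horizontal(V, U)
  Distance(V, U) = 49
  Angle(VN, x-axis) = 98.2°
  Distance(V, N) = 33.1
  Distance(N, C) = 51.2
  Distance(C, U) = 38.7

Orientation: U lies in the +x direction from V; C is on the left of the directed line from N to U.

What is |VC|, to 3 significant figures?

60.2

V is at the origin; V and U share the same y with |VU| = 49.0 and U in +x, so U = (49.0, 0). VN runs at 98.2° with |VN| = 33.1, so N = (-4.72, 32.8). C is determined by |NC| = 51.2 and |CU| = 38.7 together: it lies at the intersection of circle(N, 51.2) and circle(U, 38.7). With |NU| = 62.9, the foot of the radical line on NU is 40.4 from N and the perpendicular offset is √(51.2² − 40.4²) = 31.5. Taking the left-of-NU solution: C = (46.1, 38.6).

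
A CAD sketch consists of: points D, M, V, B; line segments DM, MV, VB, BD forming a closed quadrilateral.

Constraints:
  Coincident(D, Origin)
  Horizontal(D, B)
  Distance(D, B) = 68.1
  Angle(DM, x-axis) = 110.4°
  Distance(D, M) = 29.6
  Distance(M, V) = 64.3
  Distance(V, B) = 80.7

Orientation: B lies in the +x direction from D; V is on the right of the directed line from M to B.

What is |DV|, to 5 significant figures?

36.466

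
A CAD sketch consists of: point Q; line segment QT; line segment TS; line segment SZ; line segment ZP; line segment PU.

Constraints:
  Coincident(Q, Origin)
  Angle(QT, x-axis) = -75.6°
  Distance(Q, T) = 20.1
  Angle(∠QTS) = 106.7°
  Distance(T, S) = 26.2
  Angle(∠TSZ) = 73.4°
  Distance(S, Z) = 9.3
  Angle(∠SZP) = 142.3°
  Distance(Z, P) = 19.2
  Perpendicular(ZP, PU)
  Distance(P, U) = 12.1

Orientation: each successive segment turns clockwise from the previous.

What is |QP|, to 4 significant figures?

13.75

∠TSZ = 73.4° gives SZ at 104.5° from the x-axis; with |SZ| = 9.3, Z = (-19.76, -24.00). ∠SZP = 142.3° gives ZP at 66.80° from the x-axis; with |ZP| = 19.2, P = (-12.20, -6.351). Then |QP| = |P − Q| = 13.75.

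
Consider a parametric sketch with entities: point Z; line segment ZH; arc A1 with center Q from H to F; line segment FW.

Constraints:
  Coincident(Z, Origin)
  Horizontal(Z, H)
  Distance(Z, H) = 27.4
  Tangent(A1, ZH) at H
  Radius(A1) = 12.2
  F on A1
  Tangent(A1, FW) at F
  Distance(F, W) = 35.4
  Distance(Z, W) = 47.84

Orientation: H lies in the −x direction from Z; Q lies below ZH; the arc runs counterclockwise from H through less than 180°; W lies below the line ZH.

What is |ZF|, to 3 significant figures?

41.7

Checks: |QF| = 12.20 ✓; ∠(QF, FW) = 90.00° ✓; |FW| = 35.40 ✓; |ZW| = 47.84 ✓.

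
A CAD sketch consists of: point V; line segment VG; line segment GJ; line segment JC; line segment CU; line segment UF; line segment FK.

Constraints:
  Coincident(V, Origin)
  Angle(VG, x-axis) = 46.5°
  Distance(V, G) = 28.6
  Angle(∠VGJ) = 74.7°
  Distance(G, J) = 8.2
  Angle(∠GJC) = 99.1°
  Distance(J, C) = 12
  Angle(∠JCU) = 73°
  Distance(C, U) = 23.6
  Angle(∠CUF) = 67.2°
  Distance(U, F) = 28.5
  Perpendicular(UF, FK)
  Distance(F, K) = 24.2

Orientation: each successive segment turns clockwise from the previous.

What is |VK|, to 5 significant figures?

34.357

∠CUF = 67.2° gives UF at 0.50000° from the x-axis; with |UF| = 28.5, F = (33.947, 27.894). UF is perpendicular to FK, so FK runs at -89.500°; with |FK| = 24.2, K = (34.158, 3.6952). Then |VK| = |K − V| = 34.357.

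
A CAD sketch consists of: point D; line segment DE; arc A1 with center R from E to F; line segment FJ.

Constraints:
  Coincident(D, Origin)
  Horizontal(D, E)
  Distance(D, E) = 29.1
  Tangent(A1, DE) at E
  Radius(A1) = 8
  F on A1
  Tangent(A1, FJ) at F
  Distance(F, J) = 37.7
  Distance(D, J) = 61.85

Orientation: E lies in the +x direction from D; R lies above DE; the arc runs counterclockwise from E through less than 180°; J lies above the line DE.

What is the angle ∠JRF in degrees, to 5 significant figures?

78.019°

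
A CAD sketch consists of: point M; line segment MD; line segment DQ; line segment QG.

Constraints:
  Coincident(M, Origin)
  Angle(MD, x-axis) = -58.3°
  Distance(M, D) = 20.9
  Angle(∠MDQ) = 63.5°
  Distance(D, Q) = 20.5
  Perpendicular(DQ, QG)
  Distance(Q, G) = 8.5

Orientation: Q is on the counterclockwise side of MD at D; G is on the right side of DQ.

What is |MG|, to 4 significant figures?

29.41

∠MDQ = 63.5°, so DQ runs at -58.3° + (180° − 63.5°) = 58.20° from the x-axis; with |DQ| = 20.5, Q = D + 20.5·(cos 58.20°, sin 58.20°) = (21.78, -0.3592). The perpendicularity gives QG at right angles to DQ; with |QG| = 8.5 on the right of DQ, G = Q + 8.5·(0.8499, -0.5270) = (29.01, -4.838). Then |MG| = |G − M| = 29.41.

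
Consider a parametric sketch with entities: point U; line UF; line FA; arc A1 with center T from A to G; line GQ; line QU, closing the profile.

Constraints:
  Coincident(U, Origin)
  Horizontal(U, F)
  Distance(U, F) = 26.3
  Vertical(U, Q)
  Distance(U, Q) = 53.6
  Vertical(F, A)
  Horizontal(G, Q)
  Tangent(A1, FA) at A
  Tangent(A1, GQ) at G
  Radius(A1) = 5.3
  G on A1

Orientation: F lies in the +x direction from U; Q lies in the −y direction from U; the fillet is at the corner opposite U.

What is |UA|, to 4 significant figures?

55.00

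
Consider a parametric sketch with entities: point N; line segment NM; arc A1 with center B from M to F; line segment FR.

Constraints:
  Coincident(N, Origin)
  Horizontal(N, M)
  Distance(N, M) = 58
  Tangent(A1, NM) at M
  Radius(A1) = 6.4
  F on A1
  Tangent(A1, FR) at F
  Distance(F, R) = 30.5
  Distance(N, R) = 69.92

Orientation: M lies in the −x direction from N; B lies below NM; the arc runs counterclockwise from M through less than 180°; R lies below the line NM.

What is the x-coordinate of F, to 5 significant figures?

-64.302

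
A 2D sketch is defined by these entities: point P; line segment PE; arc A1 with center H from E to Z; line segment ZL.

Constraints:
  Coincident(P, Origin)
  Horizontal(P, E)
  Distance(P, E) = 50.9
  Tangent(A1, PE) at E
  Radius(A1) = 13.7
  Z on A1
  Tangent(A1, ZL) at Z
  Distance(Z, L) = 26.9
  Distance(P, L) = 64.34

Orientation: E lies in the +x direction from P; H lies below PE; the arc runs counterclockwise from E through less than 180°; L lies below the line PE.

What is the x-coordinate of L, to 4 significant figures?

47.25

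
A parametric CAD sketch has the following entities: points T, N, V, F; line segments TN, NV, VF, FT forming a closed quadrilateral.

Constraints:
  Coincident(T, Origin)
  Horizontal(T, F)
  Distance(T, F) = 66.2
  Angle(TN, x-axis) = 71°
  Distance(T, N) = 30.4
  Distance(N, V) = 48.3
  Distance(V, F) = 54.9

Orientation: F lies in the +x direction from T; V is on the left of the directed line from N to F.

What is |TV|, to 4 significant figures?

74.00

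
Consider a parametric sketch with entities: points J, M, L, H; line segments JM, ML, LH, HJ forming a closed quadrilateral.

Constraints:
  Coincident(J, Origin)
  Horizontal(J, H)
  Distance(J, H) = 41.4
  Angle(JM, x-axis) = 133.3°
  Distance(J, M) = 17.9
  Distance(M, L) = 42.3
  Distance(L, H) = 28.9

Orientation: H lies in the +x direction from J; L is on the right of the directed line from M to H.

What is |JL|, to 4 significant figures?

24.42

J is at the origin; JH is horizontal with |JH| = 41.4 and H in +x, so H = (41.4, 0). JM runs at 133.3° with |JM| = 17.9, so M = (-12.28, 13.03). L is determined by |ML| = 42.3 and |LH| = 28.9 together: it lies at the intersection of circle(M, 42.3) and circle(H, 28.9). With |MH| = 55.23, the foot of the radical line on MH is 36.25 from M and the perpendicular offset is √(42.3² − 36.25²) = 21.79. Taking the right-of-MH solution: L = (17.81, -16.70).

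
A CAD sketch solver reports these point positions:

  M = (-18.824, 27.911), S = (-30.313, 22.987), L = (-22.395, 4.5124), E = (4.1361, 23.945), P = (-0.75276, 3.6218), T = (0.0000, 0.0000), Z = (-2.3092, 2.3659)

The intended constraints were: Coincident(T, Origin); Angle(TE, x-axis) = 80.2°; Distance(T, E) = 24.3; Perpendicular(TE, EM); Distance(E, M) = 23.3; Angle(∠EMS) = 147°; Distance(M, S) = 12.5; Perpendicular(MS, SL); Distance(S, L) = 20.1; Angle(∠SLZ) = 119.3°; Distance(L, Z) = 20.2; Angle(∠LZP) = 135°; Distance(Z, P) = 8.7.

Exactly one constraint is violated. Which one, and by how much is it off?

Distance(Z, P) = 8.7 — off by 6.70.

T = (0.00, 0.00) ✓; TE at 80.20° ✓; |TE| = 24.30 ✓; ∠(TE, EM) = 90.00° ✓; |EM| = 23.30 ✓; ∠EMS = 147.0° ✓; |MS| = 12.50 ✓; ∠(MS, SL) = 90.00° ✓; |SL| = 20.10 ✓; ∠SLZ = 119.3° ✓; |LZ| = 20.20 ✓; ∠LZP = 135.0° ✓; |ZP| = 2.000 ✗.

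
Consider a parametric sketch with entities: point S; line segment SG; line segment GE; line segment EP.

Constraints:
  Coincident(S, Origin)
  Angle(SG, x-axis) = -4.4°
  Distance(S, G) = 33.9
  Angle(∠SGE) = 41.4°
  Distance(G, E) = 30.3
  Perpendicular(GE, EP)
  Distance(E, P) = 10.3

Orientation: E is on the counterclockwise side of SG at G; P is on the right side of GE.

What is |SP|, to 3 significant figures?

33.1

S is at the origin; SG runs at -4.4° with length 33.9, so G = 33.9·(cos -4.4°, sin -4.4°) = (33.8, -2.60). ∠SGE = 41.4°, so GE runs at -4.4° + (180° − 41.4°) = 134° from the x-axis; with |GE| = 30.3, E = G + 30.3·(cos 134°, sin 134°) = (12.7, 19.1). The perpendicularity gives EP at right angles to GE; with |EP| = 10.3 on the right of GE, P = E + 10.3·(0.717, 0.697) = (20.1, 26.3). Then |SP| = |P − S| = 33.1.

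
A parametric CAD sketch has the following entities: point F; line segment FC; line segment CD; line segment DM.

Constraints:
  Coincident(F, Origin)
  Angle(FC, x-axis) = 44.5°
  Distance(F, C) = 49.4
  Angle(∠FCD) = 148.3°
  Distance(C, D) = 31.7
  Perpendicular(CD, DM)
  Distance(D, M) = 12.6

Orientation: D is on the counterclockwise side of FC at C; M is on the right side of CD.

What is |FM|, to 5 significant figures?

83.204

∠FCD = 148.3°, so CD runs at 44.5° + (180° − 148.3°) = 76.200° from the x-axis; with |CD| = 31.7, D = C + 31.7·(cos 76.200°, sin 76.200°) = (42.796, 65.410). CD is perpendicular to DM; with |DM| = 12.6 on the right of CD, M = D + 12.6·(0.97113, -0.23853) = (55.032, 62.404). Then |FM| = |M − F| = 83.204.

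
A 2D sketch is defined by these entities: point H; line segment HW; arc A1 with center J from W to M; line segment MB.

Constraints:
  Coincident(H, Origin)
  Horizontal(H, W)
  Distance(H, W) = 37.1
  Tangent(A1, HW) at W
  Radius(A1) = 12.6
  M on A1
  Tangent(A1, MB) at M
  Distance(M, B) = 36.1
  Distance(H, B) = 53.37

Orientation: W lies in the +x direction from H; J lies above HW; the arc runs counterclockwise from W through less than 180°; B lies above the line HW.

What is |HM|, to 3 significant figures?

51.1

H is at the origin; HW is horizontal with |HW| = 37.1 and W on the +x side, so W = (37.1, 0.00). Since A1 is tangent to HW there, JW ⟂ HW, so J = W + (0, 12.6) = (37.1, 12.6). Since JM ⟂ MB (tangency), |JB| = √(12.6² + 36.1²) = 38.2 regardless of where M sits on A1. So B lies on both circle(H, 53.37) and circle(J, 38.2); the above-HW intersection is B = (23.0, 48.1). M is the foot of the tangent from B: M = (46.6, 20.8).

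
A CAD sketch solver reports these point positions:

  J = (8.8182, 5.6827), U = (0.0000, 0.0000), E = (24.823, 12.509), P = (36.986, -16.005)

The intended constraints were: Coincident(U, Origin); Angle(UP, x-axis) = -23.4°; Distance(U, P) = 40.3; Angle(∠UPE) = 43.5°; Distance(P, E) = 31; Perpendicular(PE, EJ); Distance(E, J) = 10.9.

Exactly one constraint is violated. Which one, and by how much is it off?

Distance(E, J) = 10.9 — off by 6.50.

U = (0.00, 0.00) ✓; UP at -23.40° ✓; |UP| = 40.30 ✓; ∠UPE = 43.50° ✓; |PE| = 31.00 ✓; ∠(PE, EJ) = 90.00° ✓; |EJ| = 17.40 ✗.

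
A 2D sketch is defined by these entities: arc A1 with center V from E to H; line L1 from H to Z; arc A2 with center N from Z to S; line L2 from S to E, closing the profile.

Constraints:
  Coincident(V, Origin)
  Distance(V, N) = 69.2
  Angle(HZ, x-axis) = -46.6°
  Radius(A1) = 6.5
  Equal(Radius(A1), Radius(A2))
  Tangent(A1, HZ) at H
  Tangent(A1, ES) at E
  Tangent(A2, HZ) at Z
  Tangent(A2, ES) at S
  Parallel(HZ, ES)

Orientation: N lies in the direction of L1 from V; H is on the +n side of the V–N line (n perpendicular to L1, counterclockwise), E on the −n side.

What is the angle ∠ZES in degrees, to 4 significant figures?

10.64°

The slot axis is L1's direction at -46.6°, so u = (cos -46.6°, sin -46.6°) = (0.6871, -0.7266) and n = (−sin -46.6°, cos -46.6°) = (0.7266, 0.6871). V is at the origin and N lies 69.2 along u from V, so N = 69.2·u = (47.55, -50.28). Tangency of A1 to both parallel lines with radius 6.5 puts H and E at V ± 6.5·n: H = (4.723, 4.466), E = (-4.723, -4.466). Equal radii place Z and S the same way about N: Z = N + 6.5·n = (52.27, -45.81), S = N − 6.5·n = (42.82, -54.75). Then cos ∠ZES = EZ·ES / (|EZ||ES|), giving 10.64°.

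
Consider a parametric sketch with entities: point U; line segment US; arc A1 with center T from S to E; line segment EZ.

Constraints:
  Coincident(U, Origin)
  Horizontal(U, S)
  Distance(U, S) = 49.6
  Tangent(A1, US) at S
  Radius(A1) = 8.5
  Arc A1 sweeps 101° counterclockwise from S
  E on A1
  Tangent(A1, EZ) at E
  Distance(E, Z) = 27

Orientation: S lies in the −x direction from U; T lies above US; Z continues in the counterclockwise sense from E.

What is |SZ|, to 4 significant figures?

36.76

On A1, S sits at bearing -90° from T; a 101° counterclockwise sweep puts E at bearing 11°, so E = T + 8.5·(cos 11°, sin 11°) = (-41.26, 10.12). A1 meets EZ tangentially, so TE is at right angles to EZ, so EZ runs along (−sin 11°, cos 11°); with |EZ| = 27.0, Z = (-46.41, 36.63). Then |SZ| = |Z − S| = 36.76.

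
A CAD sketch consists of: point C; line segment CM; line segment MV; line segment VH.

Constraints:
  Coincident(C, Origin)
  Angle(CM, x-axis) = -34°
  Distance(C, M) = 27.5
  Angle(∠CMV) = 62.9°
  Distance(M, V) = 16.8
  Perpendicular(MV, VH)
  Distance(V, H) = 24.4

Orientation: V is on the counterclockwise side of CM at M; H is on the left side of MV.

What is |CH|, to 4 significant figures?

4.273

C is at the origin; CM runs at -34.0° with length 27.5, so M = 27.5·(cos -34.0°, sin -34.0°) = (22.80, -15.38). ∠CMV = 62.9°, so MV runs at -34.0° + (180° − 62.9°) = 83.10° from the x-axis; with |MV| = 16.8, V = M + 16.8·(cos 83.10°, sin 83.10°) = (24.82, 1.301). MV ⟂ VH; with |VH| = 24.4 on the left of MV, H = V + 24.4·(-0.9928, 0.1201) = (0.5936, 4.232). Then |CH| = |H − C| = 4.273.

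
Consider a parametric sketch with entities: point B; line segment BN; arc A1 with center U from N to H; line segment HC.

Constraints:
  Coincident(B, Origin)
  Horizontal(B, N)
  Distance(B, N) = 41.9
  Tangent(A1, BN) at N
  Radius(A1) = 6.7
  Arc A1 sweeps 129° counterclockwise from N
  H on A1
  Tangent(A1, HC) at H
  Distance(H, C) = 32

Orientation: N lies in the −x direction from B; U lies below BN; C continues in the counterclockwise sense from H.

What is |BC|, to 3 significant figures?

44.8

B is at the origin; B and N share the same y with |BN| = 41.9 and N on the −x side, so N = (-41.9, 0.00). Since A1 is tangent to BN there, UN ⟂ BN, so U = N + (0, -6.7) = (-41.9, -6.70). On A1, N sits at bearing 90° from U; a 129° counterclockwise sweep puts H at bearing 219°, so H = U + 6.7·(cos 219°, sin 219°) = (-47.1, -10.9). A1 meets HC tangentially, so UH is at right angles to HC, so HC runs along (−sin 219°, cos 219°); with |HC| = 32.0, C = (-27.0, -35.8). Then |BC| = |C − B| = 44.8.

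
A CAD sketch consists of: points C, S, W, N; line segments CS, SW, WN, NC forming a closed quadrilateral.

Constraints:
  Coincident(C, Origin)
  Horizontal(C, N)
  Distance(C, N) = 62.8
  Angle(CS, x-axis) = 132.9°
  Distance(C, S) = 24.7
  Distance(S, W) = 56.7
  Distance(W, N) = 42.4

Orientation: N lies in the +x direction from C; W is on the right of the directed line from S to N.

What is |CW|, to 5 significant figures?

32.173

Checks: |SW| = 56.70 ✓; |WN| = 42.40 ✓.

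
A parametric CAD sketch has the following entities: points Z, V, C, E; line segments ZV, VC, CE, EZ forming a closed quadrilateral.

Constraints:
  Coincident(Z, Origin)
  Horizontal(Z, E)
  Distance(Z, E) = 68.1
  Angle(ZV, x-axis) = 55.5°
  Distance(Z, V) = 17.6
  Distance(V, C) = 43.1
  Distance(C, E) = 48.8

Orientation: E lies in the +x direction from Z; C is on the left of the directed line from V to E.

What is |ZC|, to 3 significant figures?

60.2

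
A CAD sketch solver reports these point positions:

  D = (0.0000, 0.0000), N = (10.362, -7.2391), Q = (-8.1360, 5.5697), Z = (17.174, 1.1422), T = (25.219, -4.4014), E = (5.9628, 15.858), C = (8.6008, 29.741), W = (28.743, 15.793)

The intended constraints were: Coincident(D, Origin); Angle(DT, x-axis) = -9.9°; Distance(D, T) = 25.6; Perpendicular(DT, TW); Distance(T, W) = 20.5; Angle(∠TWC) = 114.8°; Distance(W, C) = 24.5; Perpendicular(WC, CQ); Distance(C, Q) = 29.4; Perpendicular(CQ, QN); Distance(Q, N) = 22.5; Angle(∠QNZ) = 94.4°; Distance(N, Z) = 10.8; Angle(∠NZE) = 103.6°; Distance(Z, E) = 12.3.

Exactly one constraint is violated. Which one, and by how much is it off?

Distance(Z, E) = 12.3 — off by 6.20.

D = (0.00, 0.00) ✓; DT at -9.900° ✓; |DT| = 25.60 ✓; ∠(DT, TW) = 90.00° ✓; |TW| = 20.50 ✓; ∠TWC = 114.8° ✓; |WC| = 24.50 ✓; ∠(WC, CQ) = 90.00° ✓; |CQ| = 29.40 ✓; ∠(CQ, QN) = 90.00° ✓; |QN| = 22.50 ✓; ∠QNZ = 94.40° ✓; |NZ| = 10.80 ✓; ∠NZE = 103.6° ✓; |ZE| = 18.50 ✗.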